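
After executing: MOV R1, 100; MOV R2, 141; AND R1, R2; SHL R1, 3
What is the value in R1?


Register state trace:
  MOV R1, 100  → R1 = 100 (0b01100100)
  MOV R2, 141  → R2 = 141 (0b10001101)
  AND R1, R2  → R1 = 100 AND 141 = 4 (0b00000100)
  SHL R1, 3  → R1 = 4 << 3 = 32
Final: R1 = 32

32


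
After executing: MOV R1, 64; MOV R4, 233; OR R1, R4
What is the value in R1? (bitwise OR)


Register state trace:
  MOV R1, 64  → R1 = 64 (0b01000000)
  MOV R4, 233  → R4 = 233 (0b11101001)
  OR R1, R4   → R1 = 64 OR 233 = 233 (0b11101001)
Final: R1 = 233

233


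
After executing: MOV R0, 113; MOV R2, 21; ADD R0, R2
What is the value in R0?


Register state trace:
  MOV R0, 113  → R0 = 113
  MOV R2, 21  → R2 = 21
  ADD R0, R2  → R0 = 113 + 21 = 134
Final: R0 = 134

134


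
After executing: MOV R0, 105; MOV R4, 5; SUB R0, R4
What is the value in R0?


Register state trace:
  MOV R0, 105  → R0 = 105
  MOV R4, 5  → R4 = 5
  SUB R0, R4  → R0 = 105 - 5 = 100
Final: R0 = 100

100


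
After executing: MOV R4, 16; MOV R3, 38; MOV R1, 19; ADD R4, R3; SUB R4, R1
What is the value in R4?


Register state trace:
  MOV R4, 16  → R4 = 16
  MOV R3, 38  → R3 = 38
  MOV R1, 19  → R1 = 19
  ADD R4, R3  → R4 = 16 + 38 = 54
  SUB R4, R1  → R4 = 54 - 19 = 35
Final: R4 = 35

35


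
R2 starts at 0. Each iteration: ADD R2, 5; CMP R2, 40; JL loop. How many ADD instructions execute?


Loop trace (R2 starts at 0, target 40, step 5):
  ADD #1: R2 = 0 + 5 = 5  → 5 < 40, loop
  ADD #2: R2 = 5 + 5 = 10  → 10 < 40, loop
  ADD #3: R2 = 10 + 5 = 15  → 15 < 40, loop
  ADD #4: R2 = 15 + 5 = 20  → 20 < 40, loop
  ADD #5: R2 = 20 + 5 = 25  → 25 < 40, loop
  ADD #6: R2 = 25 + 5 = 30  → 30 < 40, loop
  ADD #7: R2 = 30 + 5 = 35  → 35 < 40, loop
  ADD #8: R2 = 35 + 5 = 40  → 40 >= 40, exit
Total ADD instructions: 8

8


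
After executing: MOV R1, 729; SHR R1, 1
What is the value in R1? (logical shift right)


Register state trace:
  MOV R1, 729  → R1 = 729
  SHR R1, 1  → R1 = 729 >> 1 = 729 // 2^1 = 364
Final: R1 = 364

364


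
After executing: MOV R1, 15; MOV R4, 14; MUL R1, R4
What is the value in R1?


Register state trace:
  MOV R1, 15  → R1 = 15
  MOV R4, 14  → R4 = 14
  MUL R1, R4  → R1 = 15 * 14 = 210
Final: R1 = 210

210


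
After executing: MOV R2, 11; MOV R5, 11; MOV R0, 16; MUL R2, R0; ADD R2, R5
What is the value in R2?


Register state trace:
  MOV R2, 11  → R2 = 11
  MOV R5, 11  → R5 = 11
  MOV R0, 16  → R0 = 16
  MUL R2, R0  → R2 = 11 * 16 = 176
  ADD R2, R5  → R2 = 176 + 11 = 187
Final: R2 = 187

187


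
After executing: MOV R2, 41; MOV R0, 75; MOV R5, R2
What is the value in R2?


Register state trace:
  MOV R2, 41  → R2 = 41
  MOV R0, 75  → R0 = 75
  MOV R5, R2  → R5 = 41
Final: R2 = 41

41


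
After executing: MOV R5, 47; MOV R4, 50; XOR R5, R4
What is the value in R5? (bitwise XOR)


Register state trace:
  MOV R5, 47  → R5 = 47 (0b00101111)
  MOV R4, 50  → R4 = 50 (0b00110010)
  XOR R5, R4  → R5 = 47 XOR 50 = 29 (0b00011101)
Final: R5 = 29

29


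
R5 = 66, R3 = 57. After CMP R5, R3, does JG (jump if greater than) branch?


Trace:
  R5 = 66, R3 = 57
  CMP R5, R3  → compares 66 vs 57
  JG checks: is 66 greater than 57?
  66 > 57, so condition is true
Branch taken: Yes

Yes


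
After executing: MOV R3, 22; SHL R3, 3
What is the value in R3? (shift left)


Register state trace:
  MOV R3, 22  → R3 = 22
  SHL R3, 3  → R3 = 22 << 3 = 22 * 2^3 = 176
Final: R3 = 176

176


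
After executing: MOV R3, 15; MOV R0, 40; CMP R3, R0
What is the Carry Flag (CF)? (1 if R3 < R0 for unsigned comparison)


Register state trace:
  MOV R3, 15  → R3 = 15
  MOV R0, 40  → R0 = 40
  CMP R3, R0  → unsigned 15 - 40: borrow occurs
  15 < 40, so CF = 1
CF = 1

1


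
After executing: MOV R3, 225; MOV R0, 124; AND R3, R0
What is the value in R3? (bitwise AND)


Register state trace:
  MOV R3, 225  → R3 = 225 (0b11100001)
  MOV R0, 124  → R0 = 124 (0b01111100)
  AND R3, R0  → R3 = 225 AND 124 = 96 (0b01100000)
Final: R3 = 96

96


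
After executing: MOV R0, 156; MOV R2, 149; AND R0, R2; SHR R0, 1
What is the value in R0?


Register state trace:
  MOV R0, 156  → R0 = 156 (0b10011100)
  MOV R2, 149  → R2 = 149 (0b10010101)
  AND R0, R2  → R0 = 156 AND 149 = 148 (0b10010100)
  SHR R0, 1  → R0 = 148 >> 1 = 74
Final: R0 = 74

74


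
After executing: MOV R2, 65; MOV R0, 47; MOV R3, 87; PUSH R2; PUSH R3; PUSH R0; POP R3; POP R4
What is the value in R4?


Stack trace (top is rightmost):
  MOV R2, 65  → R2 = 65
  MOV R0, 47  → R0 = 47
  MOV R3, 87  → R3 = 87
  PUSH R2  → stack: [65]
  PUSH R3  → stack: [65, 87]
  PUSH R0  → stack: [65, 87, 47]
  POP R3  → R3 = 47, stack: [65, 87]
  POP R4  → R4 = 87, stack: [65]
Final: R4 = 87

87


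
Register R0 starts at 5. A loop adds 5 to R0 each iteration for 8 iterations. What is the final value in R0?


Starting value: R0 = 5
  Iter 1: R0 = 5 + 5 = 10
  Iter 2: R0 = 10 + 5 = 15
  Iter 3: R0 = 15 + 5 = 20
  Iter 4: R0 = 20 + 5 = 25
  Iter 5: R0 = 25 + 5 = 30
  Iter 6: R0 = 30 + 5 = 35
  Iter 7: R0 = 35 + 5 = 40
  Iter 8: R0 = 40 + 5 = 45
Final: R0 = 45

45


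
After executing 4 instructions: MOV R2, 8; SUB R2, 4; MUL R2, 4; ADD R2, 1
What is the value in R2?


Register state trace:
  MOV R2, 8  → R2 = 8
  SUB R2, 4  → R2 = 8 - 4 = 4
  MUL R2, 4  → R2 = 4 * 4 = 16
  ADD R2, 1  → R2 = 16 + 1 = 17
Final: R2 = 17

17


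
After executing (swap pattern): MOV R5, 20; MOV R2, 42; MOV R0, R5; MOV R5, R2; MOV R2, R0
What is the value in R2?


Register state trace (swap pattern):
  MOV R5, 20  → R5 = 20
  MOV R2, 42  → R2 = 42
  MOV R0, R5  → R0 = 20  (save R5)
  MOV R5, R2  → R5 = 42  (R5 gets R2's value)
  MOV R2, R0  → R2 = 20  (R2 gets saved value)
Final: R2 = 20

20


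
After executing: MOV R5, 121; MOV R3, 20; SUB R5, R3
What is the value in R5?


Register state trace:
  MOV R5, 121  → R5 = 121
  MOV R3, 20  → R3 = 20
  SUB R5, R3  → R5 = 121 - 20 = 101
Final: R5 = 101

101


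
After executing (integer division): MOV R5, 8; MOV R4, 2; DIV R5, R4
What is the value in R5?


Register state trace:
  MOV R5, 8  → R5 = 8
  MOV R4, 2  → R4 = 2
  DIV R5, R4  → R5 = 8 // 2 = 4
Final: R5 = 4

4


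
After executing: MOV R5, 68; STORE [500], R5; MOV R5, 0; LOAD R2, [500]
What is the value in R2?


Register and memory trace:
  MOV R5, 68  → R5 = 68
  STORE [500], R5  → mem[500] = 68
  MOV R5, 0  → R5 = 0
  LOAD R2, [500]  → R2 = mem[500] = 68
Final: R2 = 68

68


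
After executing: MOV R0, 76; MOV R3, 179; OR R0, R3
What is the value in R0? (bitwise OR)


Register state trace:
  MOV R0, 76  → R0 = 76 (0b01001100)
  MOV R3, 179  → R3 = 179 (0b10110011)
  OR R0, R3   → R0 = 76 OR 179 = 255 (0b11111111)
Final: R0 = 255

255


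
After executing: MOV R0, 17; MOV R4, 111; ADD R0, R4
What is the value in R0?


Register state trace:
  MOV R0, 17  → R0 = 17
  MOV R4, 111  → R4 = 111
  ADD R0, R4  → R0 = 17 + 111 = 128
Final: R0 = 128

128


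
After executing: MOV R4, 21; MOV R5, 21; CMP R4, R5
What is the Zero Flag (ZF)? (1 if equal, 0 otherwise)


Register state trace:
  MOV R4, 21  → R4 = 21
  MOV R5, 21  → R5 = 21
  CMP R4, R5  → computes 21 - 21 = 0
  Result is zero, so values are equal
ZF = 1

1


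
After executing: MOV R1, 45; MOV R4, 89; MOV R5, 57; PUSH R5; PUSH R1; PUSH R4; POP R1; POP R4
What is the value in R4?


Stack trace (top is rightmost):
  MOV R1, 45  → R1 = 45
  MOV R4, 89  → R4 = 89
  MOV R5, 57  → R5 = 57
  PUSH R5  → stack: [57]
  PUSH R1  → stack: [57, 45]
  PUSH R4  → stack: [57, 45, 89]
  POP R1  → R1 = 89, stack: [57, 45]
  POP R4  → R4 = 45, stack: [57]
Final: R4 = 45

45


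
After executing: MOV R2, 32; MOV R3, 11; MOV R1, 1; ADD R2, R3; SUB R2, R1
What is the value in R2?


Register state trace:
  MOV R2, 32  → R2 = 32
  MOV R3, 11  → R3 = 11
  MOV R1, 1  → R1 = 1
  ADD R2, R3  → R2 = 32 + 11 = 43
  SUB R2, R1  → R2 = 43 - 1 = 42
Final: R2 = 42

42


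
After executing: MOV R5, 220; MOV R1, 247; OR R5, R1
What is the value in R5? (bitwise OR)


Register state trace:
  MOV R5, 220  → R5 = 220 (0b11011100)
  MOV R1, 247  → R1 = 247 (0b11110111)
  OR R5, R1   → R5 = 220 OR 247 = 255 (0b11111111)
Final: R5 = 255

255


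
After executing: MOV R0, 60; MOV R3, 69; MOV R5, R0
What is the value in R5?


Register state trace:
  MOV R0, 60  → R0 = 60
  MOV R3, 69  → R3 = 69
  MOV R5, R0  → R5 = 60
Final: R5 = 60

60


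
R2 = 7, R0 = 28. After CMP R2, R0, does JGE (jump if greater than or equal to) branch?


Trace:
  R2 = 7, R0 = 28
  CMP R2, R0  → compares 7 vs 28
  JGE checks: is 7 greater than or equal to 28?
  7 < 28, so condition is false
Branch taken: No

No


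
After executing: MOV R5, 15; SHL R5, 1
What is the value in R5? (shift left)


Register state trace:
  MOV R5, 15  → R5 = 15
  SHL R5, 1  → R5 = 15 << 1 = 15 * 2^1 = 30
Final: R5 = 30

30


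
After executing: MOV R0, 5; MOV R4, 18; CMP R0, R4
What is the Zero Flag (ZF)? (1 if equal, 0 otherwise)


Register state trace:
  MOV R0, 5  → R0 = 5
  MOV R4, 18  → R4 = 18
  CMP R0, R4  → computes 5 - 18 = -13
  Result is nonzero, so values are not equal
ZF = 0

0


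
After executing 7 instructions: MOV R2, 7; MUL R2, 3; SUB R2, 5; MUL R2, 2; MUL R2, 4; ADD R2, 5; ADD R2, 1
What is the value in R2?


Register state trace:
  MOV R2, 7  → R2 = 7
  MUL R2, 3  → R2 = 7 * 3 = 21
  SUB R2, 5  → R2 = 21 - 5 = 16
  MUL R2, 2  → R2 = 16 * 2 = 32
  MUL R2, 4  → R2 = 32 * 4 = 128
  ADD R2, 5  → R2 = 128 + 5 = 133
  ADD R2, 1  → R2 = 133 + 1 = 134
Final: R2 = 134

134


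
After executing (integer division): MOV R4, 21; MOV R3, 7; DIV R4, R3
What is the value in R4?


Register state trace:
  MOV R4, 21  → R4 = 21
  MOV R3, 7  → R3 = 7
  DIV R4, R3  → R4 = 21 // 7 = 3
Final: R4 = 3

3


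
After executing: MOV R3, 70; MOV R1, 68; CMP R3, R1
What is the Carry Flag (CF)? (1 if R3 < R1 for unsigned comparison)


Register state trace:
  MOV R3, 70  → R3 = 70
  MOV R1, 68  → R1 = 68
  CMP R3, R1  → unsigned 70 - 68: no borrow
  70 >= 68, so CF = 0
CF = 0

0


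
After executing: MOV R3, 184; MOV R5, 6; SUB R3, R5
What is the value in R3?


Register state trace:
  MOV R3, 184  → R3 = 184
  MOV R5, 6  → R5 = 6
  SUB R3, R5  → R3 = 184 - 6 = 178
Final: R3 = 178

178


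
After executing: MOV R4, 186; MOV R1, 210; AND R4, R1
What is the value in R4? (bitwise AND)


Register state trace:
  MOV R4, 186  → R4 = 186 (0b10111010)
  MOV R1, 210  → R1 = 210 (0b11010010)
  AND R4, R1  → R4 = 186 AND 210 = 146 (0b10010010)
Final: R4 = 146

146


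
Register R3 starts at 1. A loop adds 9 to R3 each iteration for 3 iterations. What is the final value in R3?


Starting value: R3 = 1
  Iter 1: R3 = 1 + 9 = 10
  Iter 2: R3 = 10 + 9 = 19
  Iter 3: R3 = 19 + 9 = 28
Final: R3 = 28

28


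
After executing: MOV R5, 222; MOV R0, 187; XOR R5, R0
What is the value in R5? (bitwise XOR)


Register state trace:
  MOV R5, 222  → R5 = 222 (0b11011110)
  MOV R0, 187  → R0 = 187 (0b10111011)
  XOR R5, R0  → R5 = 222 XOR 187 = 101 (0b01100101)
Final: R5 = 101

101


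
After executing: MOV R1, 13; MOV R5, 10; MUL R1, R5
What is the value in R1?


Register state trace:
  MOV R1, 13  → R1 = 13
  MOV R5, 10  → R5 = 10
  MUL R1, R5  → R1 = 13 * 10 = 130
Final: R1 = 130

130


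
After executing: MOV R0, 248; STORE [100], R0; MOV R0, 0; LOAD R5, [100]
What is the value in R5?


Register and memory trace:
  MOV R0, 248  → R0 = 248
  STORE [100], R0  → mem[100] = 248
  MOV R0, 0  → R0 = 0
  LOAD R5, [100]  → R5 = mem[100] = 248
Final: R5 = 248

248


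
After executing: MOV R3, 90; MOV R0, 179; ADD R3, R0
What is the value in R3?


Register state trace:
  MOV R3, 90  → R3 = 90
  MOV R0, 179  → R0 = 179
  ADD R3, R0  → R3 = 90 + 179 = 269
Final: R3 = 269

269


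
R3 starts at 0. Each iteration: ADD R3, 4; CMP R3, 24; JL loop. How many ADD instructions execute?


Loop trace (R3 starts at 0, target 24, step 4):
  ADD #1: R3 = 0 + 4 = 4  → 4 < 24, loop
  ADD #2: R3 = 4 + 4 = 8  → 8 < 24, loop
  ADD #3: R3 = 8 + 4 = 12  → 12 < 24, loop
  ADD #4: R3 = 12 + 4 = 16  → 16 < 24, loop
  ADD #5: R3 = 16 + 4 = 20  → 20 < 24, loop
  ADD #6: R3 = 20 + 4 = 24  → 24 >= 24, exit
Total ADD instructions: 6

6


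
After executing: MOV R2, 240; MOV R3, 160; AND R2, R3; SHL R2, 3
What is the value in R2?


Register state trace:
  MOV R2, 240  → R2 = 240 (0b11110000)
  MOV R3, 160  → R3 = 160 (0b10100000)
  AND R2, R3  → R2 = 240 AND 160 = 160 (0b10100000)
  SHL R2, 3  → R2 = 160 << 3 = 1280
Final: R2 = 1280

1280


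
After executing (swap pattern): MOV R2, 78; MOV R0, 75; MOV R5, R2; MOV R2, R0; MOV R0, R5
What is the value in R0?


Register state trace (swap pattern):
  MOV R2, 78  → R2 = 78
  MOV R0, 75  → R0 = 75
  MOV R5, R2  → R5 = 78  (save R2)
  MOV R2, R0  → R2 = 75  (R2 gets R0's value)
  MOV R0, R5  → R0 = 78  (R0 gets saved value)
Final: R0 = 78

78


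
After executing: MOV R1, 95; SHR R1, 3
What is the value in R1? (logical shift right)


Register state trace:
  MOV R1, 95  → R1 = 95
  SHR R1, 3  → R1 = 95 >> 3 = 95 // 2^3 = 11
Final: R1 = 11

11


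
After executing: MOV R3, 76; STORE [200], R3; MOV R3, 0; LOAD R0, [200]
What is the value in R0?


Register and memory trace:
  MOV R3, 76  → R3 = 76
  STORE [200], R3  → mem[200] = 76
  MOV R3, 0  → R3 = 0
  LOAD R0, [200]  → R0 = mem[200] = 76
Final: R0 = 76

76


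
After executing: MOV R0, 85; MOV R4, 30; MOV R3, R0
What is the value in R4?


Register state trace:
  MOV R0, 85  → R0 = 85
  MOV R4, 30  → R4 = 30
  MOV R3, R0  → R3 = 85
Final: R4 = 30

30


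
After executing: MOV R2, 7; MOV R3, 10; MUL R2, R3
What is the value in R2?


Register state trace:
  MOV R2, 7  → R2 = 7
  MOV R3, 10  → R3 = 10
  MUL R2, R3  → R2 = 7 * 10 = 70
Final: R2 = 70

70


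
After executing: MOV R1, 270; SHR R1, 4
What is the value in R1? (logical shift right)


Register state trace:
  MOV R1, 270  → R1 = 270
  SHR R1, 4  → R1 = 270 >> 4 = 270 // 2^4 = 16
Final: R1 = 16

16


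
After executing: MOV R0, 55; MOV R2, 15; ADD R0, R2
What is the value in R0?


Register state trace:
  MOV R0, 55  → R0 = 55
  MOV R2, 15  → R2 = 15
  ADD R0, R2  → R0 = 55 + 15 = 70
Final: R0 = 70

70


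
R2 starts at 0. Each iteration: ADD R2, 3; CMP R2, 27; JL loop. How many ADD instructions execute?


Loop trace (R2 starts at 0, target 27, step 3):
  ADD #1: R2 = 0 + 3 = 3  → 3 < 27, loop
  ADD #2: R2 = 3 + 3 = 6  → 6 < 27, loop
  ADD #3: R2 = 6 + 3 = 9  → 9 < 27, loop
  ADD #4: R2 = 9 + 3 = 12  → 12 < 27, loop
  ADD #5: R2 = 12 + 3 = 15  → 15 < 27, loop
  ADD #6: R2 = 15 + 3 = 18  → 18 < 27, loop
  ADD #7: R2 = 18 + 3 = 21  → 21 < 27, loop
  ADD #8: R2 = 21 + 3 = 24  → 24 < 27, loop
  ADD #9: R2 = 24 + 3 = 27  → 27 >= 27, exit
Total ADD instructions: 9

9


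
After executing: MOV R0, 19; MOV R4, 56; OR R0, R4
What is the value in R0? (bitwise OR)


Register state trace:
  MOV R0, 19  → R0 = 19 (0b00010011)
  MOV R4, 56  → R4 = 56 (0b00111000)
  OR R0, R4   → R0 = 19 OR 56 = 59 (0b00111011)
Final: R0 = 59

59


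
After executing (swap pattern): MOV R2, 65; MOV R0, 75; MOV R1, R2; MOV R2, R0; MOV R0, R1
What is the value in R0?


Register state trace (swap pattern):
  MOV R2, 65  → R2 = 65
  MOV R0, 75  → R0 = 75
  MOV R1, R2  → R1 = 65  (save R2)
  MOV R2, R0  → R2 = 75  (R2 gets R0's value)
  MOV R0, R1  → R0 = 65  (R0 gets saved value)
Final: R0 = 65

65


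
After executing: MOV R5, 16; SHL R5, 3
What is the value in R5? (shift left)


Register state trace:
  MOV R5, 16  → R5 = 16
  SHL R5, 3  → R5 = 16 << 3 = 16 * 2^3 = 128
Final: R5 = 128

128


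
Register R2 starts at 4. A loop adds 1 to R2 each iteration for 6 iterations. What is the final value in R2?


Starting value: R2 = 4
  Iter 1: R2 = 4 + 1 = 5
  Iter 2: R2 = 5 + 1 = 6
  Iter 3: R2 = 6 + 1 = 7
  Iter 4: R2 = 7 + 1 = 8
  Iter 5: R2 = 8 + 1 = 9
  Iter 6: R2 = 9 + 1 = 10
Final: R2 = 10

10


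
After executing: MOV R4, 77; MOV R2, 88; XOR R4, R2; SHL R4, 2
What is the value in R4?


Register state trace:
  MOV R4, 77  → R4 = 77 (0b01001101)
  MOV R2, 88  → R2 = 88 (0b01011000)
  XOR R4, R2  → R4 = 77 XOR 88 = 21 (0b00010101)
  SHL R4, 2  → R4 = 21 << 2 = 84
Final: R4 = 84

84


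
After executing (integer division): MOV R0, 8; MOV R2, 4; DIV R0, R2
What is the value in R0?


Register state trace:
  MOV R0, 8  → R0 = 8
  MOV R2, 4  → R2 = 4
  DIV R0, R2  → R0 = 8 // 4 = 2
Final: R0 = 2

2


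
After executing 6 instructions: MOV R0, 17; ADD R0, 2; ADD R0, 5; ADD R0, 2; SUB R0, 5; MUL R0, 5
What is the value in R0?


Register state trace:
  MOV R0, 17  → R0 = 17
  ADD R0, 2  → R0 = 17 + 2 = 19
  ADD R0, 5  → R0 = 19 + 5 = 24
  ADD R0, 2  → R0 = 24 + 2 = 26
  SUB R0, 5  → R0 = 26 - 5 = 21
  MUL R0, 5  → R0 = 21 * 5 = 105
Final: R0 = 105

105


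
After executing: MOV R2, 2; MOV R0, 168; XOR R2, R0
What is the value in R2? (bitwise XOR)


Register state trace:
  MOV R2, 2  → R2 = 2 (0b00000010)
  MOV R0, 168  → R0 = 168 (0b10101000)
  XOR R2, R0  → R2 = 2 XOR 168 = 170 (0b10101010)
Final: R2 = 170

170


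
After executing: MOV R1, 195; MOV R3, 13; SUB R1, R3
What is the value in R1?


Register state trace:
  MOV R1, 195  → R1 = 195
  MOV R3, 13  → R3 = 13
  SUB R1, R3  → R1 = 195 - 13 = 182
Final: R1 = 182

182


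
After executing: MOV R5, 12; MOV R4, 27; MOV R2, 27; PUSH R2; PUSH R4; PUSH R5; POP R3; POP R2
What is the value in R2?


Stack trace (top is rightmost):
  MOV R5, 12  → R5 = 12
  MOV R4, 27  → R4 = 27
  MOV R2, 27  → R2 = 27
  PUSH R2  → stack: [27]
  PUSH R4  → stack: [27, 27]
  PUSH R5  → stack: [27, 27, 12]
  POP R3  → R3 = 12, stack: [27, 27]
  POP R2  → R2 = 27, stack: [27]
Final: R2 = 27

27


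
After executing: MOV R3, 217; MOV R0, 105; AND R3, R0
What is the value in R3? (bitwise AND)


Register state trace:
  MOV R3, 217  → R3 = 217 (0b11011001)
  MOV R0, 105  → R0 = 105 (0b01101001)
  AND R3, R0  → R3 = 217 AND 105 = 73 (0b01001001)
Final: R3 = 73

73


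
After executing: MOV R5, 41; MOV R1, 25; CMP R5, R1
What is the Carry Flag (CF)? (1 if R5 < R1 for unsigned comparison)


Register state trace:
  MOV R5, 41  → R5 = 41
  MOV R1, 25  → R1 = 25
  CMP R5, R1  → unsigned 41 - 25: no borrow
  41 >= 25, so CF = 0
CF = 0

0


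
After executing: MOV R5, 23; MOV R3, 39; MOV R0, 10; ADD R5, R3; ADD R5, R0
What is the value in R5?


Register state trace:
  MOV R5, 23  → R5 = 23
  MOV R3, 39  → R3 = 39
  MOV R0, 10  → R0 = 10
  ADD R5, R3  → R5 = 23 + 39 = 62
  ADD R5, R0  → R5 = 62 + 10 = 72
Final: R5 = 72

72


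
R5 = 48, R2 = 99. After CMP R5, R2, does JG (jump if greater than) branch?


Trace:
  R5 = 48, R2 = 99
  CMP R5, R2  → compares 48 vs 99
  JG checks: is 48 greater than 99?
  48 < 99, so condition is false
Branch taken: No

No


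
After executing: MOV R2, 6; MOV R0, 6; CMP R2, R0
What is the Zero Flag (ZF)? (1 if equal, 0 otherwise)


Register state trace:
  MOV R2, 6  → R2 = 6
  MOV R0, 6  → R0 = 6
  CMP R2, R0  → computes 6 - 6 = 0
  Result is zero, so values are equal
ZF = 1

1


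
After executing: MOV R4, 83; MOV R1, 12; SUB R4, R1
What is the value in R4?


Register state trace:
  MOV R4, 83  → R4 = 83
  MOV R1, 12  → R1 = 12
  SUB R4, R1  → R4 = 83 - 12 = 71
Final: R4 = 71

71


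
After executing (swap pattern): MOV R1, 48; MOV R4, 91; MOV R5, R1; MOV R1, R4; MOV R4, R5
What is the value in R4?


Register state trace (swap pattern):
  MOV R1, 48  → R1 = 48
  MOV R4, 91  → R4 = 91
  MOV R5, R1  → R5 = 48  (save R1)
  MOV R1, R4  → R1 = 91  (R1 gets R4's value)
  MOV R4, R5  → R4 = 48  (R4 gets saved value)
Final: R4 = 48

48


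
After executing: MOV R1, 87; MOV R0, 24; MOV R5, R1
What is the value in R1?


Register state trace:
  MOV R1, 87  → R1 = 87
  MOV R0, 24  → R0 = 24
  MOV R5, R1  → R5 = 87
Final: R1 = 87

87


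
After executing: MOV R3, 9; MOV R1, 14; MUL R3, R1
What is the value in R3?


Register state trace:
  MOV R3, 9  → R3 = 9
  MOV R1, 14  → R1 = 14
  MUL R3, R1  → R3 = 9 * 14 = 126
Final: R3 = 126

126


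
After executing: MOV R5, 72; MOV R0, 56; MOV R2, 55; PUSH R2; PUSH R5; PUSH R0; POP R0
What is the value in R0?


Stack trace (top is rightmost):
  MOV R5, 72  → R5 = 72
  MOV R0, 56  → R0 = 56
  MOV R2, 55  → R2 = 55
  PUSH R2  → stack: [55]
  PUSH R5  → stack: [55, 72]
  PUSH R0  → stack: [55, 72, 56]
  POP R0  → R0 = 56, stack: [55, 72]
Final: R0 = 56

56


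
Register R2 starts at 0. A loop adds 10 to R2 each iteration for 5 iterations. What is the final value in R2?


Starting value: R2 = 0
  Iter 1: R2 = 0 + 10 = 10
  Iter 2: R2 = 10 + 10 = 20
  Iter 3: R2 = 20 + 10 = 30
  Iter 4: R2 = 30 + 10 = 40
  Iter 5: R2 = 40 + 10 = 50
Final: R2 = 50

50


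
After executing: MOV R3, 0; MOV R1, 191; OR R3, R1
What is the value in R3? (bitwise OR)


Register state trace:
  MOV R3, 0  → R3 = 0 (0b00000000)
  MOV R1, 191  → R1 = 191 (0b10111111)
  OR R3, R1   → R3 = 0 OR 191 = 191 (0b10111111)
Final: R3 = 191

191


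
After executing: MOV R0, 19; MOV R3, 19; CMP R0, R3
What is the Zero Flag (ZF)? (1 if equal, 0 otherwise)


Register state trace:
  MOV R0, 19  → R0 = 19
  MOV R3, 19  → R3 = 19
  CMP R0, R3  → computes 19 - 19 = 0
  Result is zero, so values are equal
ZF = 1

1


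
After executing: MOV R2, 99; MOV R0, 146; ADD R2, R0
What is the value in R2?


Register state trace:
  MOV R2, 99  → R2 = 99
  MOV R0, 146  → R0 = 146
  ADD R2, R0  → R2 = 99 + 146 = 245
Final: R2 = 245

245


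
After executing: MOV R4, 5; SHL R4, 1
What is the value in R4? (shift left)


Register state trace:
  MOV R4, 5  → R4 = 5
  SHL R4, 1  → R4 = 5 << 1 = 5 * 2^1 = 10
Final: R4 = 10

10


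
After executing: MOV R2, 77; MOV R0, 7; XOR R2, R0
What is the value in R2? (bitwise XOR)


Register state trace:
  MOV R2, 77  → R2 = 77 (0b01001101)
  MOV R0, 7  → R0 = 7 (0b00000111)
  XOR R2, R0  → R2 = 77 XOR 7 = 74 (0b01001010)
Final: R2 = 74

74


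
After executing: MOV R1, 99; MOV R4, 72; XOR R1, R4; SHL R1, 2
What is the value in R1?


Register state trace:
  MOV R1, 99  → R1 = 99 (0b01100011)
  MOV R4, 72  → R4 = 72 (0b01001000)
  XOR R1, R4  → R1 = 99 XOR 72 = 43 (0b00101011)
  SHL R1, 2  → R1 = 43 << 2 = 172
Final: R1 = 172

172


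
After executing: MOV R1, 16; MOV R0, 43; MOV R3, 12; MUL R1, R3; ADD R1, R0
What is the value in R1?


Register state trace:
  MOV R1, 16  → R1 = 16
  MOV R0, 43  → R0 = 43
  MOV R3, 12  → R3 = 12
  MUL R1, R3  → R1 = 16 * 12 = 192
  ADD R1, R0  → R1 = 192 + 43 = 235
Final: R1 = 235

235


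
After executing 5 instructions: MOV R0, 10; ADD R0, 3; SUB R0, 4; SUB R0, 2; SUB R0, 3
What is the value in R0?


Register state trace:
  MOV R0, 10  → R0 = 10
  ADD R0, 3  → R0 = 10 + 3 = 13
  SUB R0, 4  → R0 = 13 - 4 = 9
  SUB R0, 2  → R0 = 9 - 2 = 7
  SUB R0, 3  → R0 = 7 - 3 = 4
Final: R0 = 4

4


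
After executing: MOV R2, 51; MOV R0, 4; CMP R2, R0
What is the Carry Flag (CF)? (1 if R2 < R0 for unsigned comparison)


Register state trace:
  MOV R2, 51  → R2 = 51
  MOV R0, 4  → R0 = 4
  CMP R2, R0  → unsigned 51 - 4: no borrow
  51 >= 4, so CF = 0
CF = 0

0


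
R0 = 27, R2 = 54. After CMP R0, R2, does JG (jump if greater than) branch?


Trace:
  R0 = 27, R2 = 54
  CMP R0, R2  → compares 27 vs 54
  JG checks: is 27 greater than 54?
  27 < 54, so condition is false
Branch taken: No

No


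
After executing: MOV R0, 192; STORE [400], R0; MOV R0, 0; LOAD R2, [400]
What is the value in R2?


Register and memory trace:
  MOV R0, 192  → R0 = 192
  STORE [400], R0  → mem[400] = 192
  MOV R0, 0  → R0 = 0
  LOAD R2, [400]  → R2 = mem[400] = 192
Final: R2 = 192

192


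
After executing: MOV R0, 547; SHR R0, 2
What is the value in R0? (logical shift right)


Register state trace:
  MOV R0, 547  → R0 = 547
  SHR R0, 2  → R0 = 547 >> 2 = 547 // 2^2 = 136
Final: R0 = 136

136


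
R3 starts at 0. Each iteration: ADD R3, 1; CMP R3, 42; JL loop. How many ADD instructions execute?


Loop trace (R3 starts at 0, target 42, step 1):
  ADD #1: R3 = 0 + 1 = 1  → 1 < 42, loop
  ADD #2: R3 = 1 + 1 = 2  → 2 < 42, loop
  ADD #3: R3 = 2 + 1 = 3  → 3 < 42, loop
  ADD #4: R3 = 3 + 1 = 4  → 4 < 42, loop
  ADD #5: R3 = 4 + 1 = 5  → 5 < 42, loop
  ADD #6: R3 = 5 + 1 = 6  → 6 < 42, loop
  ADD #7: R3 = 6 + 1 = 7  → 7 < 42, loop
  ADD #8: R3 = 7 + 1 = 8  → 8 < 42, loop
  ADD #9: R3 = 8 + 1 = 9  → 9 < 42, loop
  ADD #10: R3 = 9 + 1 = 10  → 10 < 42, loop
  ADD #11: R3 = 10 + 1 = 11  → 11 < 42, loop
  ADD #12: R3 = 11 + 1 = 12  → 12 < 42, loop
  ADD #13: R3 = 12 + 1 = 13  → 13 < 42, loop
  ADD #14: R3 = 13 + 1 = 14  → 14 < 42, loop
  ADD #15: R3 = 14 + 1 = 15  → 15 < 42, loop
  ADD #16: R3 = 15 + 1 = 16  → 16 < 42, loop
  ADD #17: R3 = 16 + 1 = 17  → 17 < 42, loop
  ADD #18: R3 = 17 + 1 = 18  → 18 < 42, loop
  ADD #19: R3 = 18 + 1 = 19  → 19 < 42, loop
  ADD #20: R3 = 19 + 1 = 20  → 20 < 42, loop
  ADD #21: R3 = 20 + 1 = 21  → 21 < 42, loop
  ADD #22: R3 = 21 + 1 = 22  → 22 < 42, loop
  ADD #23: R3 = 22 + 1 = 23  → 23 < 42, loop
  ADD #24: R3 = 23 + 1 = 24  → 24 < 42, loop
  ADD #25: R3 = 24 + 1 = 25  → 25 < 42, loop
  ADD #26: R3 = 25 + 1 = 26  → 26 < 42, loop
  ADD #27: R3 = 26 + 1 = 27  → 27 < 42, loop
  ADD #28: R3 = 27 + 1 = 28  → 28 < 42, loop
  ADD #29: R3 = 28 + 1 = 29  → 29 < 42, loop
  ADD #30: R3 = 29 + 1 = 30  → 30 < 42, loop
  ADD #31: R3 = 30 + 1 = 31  → 31 < 42, loop
  ADD #32: R3 = 31 + 1 = 32  → 32 < 42, loop
  ADD #33: R3 = 32 + 1 = 33  → 33 < 42, loop
  ADD #34: R3 = 33 + 1 = 34  → 34 < 42, loop
  ADD #35: R3 = 34 + 1 = 35  → 35 < 42, loop
  ADD #36: R3 = 35 + 1 = 36  → 36 < 42, loop
  ADD #37: R3 = 36 + 1 = 37  → 37 < 42, loop
  ADD #38: R3 = 37 + 1 = 38  → 38 < 42, loop
  ADD #39: R3 = 38 + 1 = 39  → 39 < 42, loop
  ADD #40: R3 = 39 + 1 = 40  → 40 < 42, loop
  ADD #41: R3 = 40 + 1 = 41  → 41 < 42, loop
  ADD #42: R3 = 41 + 1 = 42  → 42 >= 42, exit
Total ADD instructions: 42

42


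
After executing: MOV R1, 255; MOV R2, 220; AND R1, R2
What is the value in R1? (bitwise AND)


Register state trace:
  MOV R1, 255  → R1 = 255 (0b11111111)
  MOV R2, 220  → R2 = 220 (0b11011100)
  AND R1, R2  → R1 = 255 AND 220 = 220 (0b11011100)
Final: R1 = 220

220


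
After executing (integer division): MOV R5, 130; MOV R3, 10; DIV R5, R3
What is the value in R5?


Register state trace:
  MOV R5, 130  → R5 = 130
  MOV R3, 10  → R3 = 10
  DIV R5, R3  → R5 = 130 // 10 = 13
Final: R5 = 13

13


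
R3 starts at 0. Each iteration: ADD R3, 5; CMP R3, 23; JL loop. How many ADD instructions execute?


Loop trace (R3 starts at 0, target 23, step 5):
  ADD #1: R3 = 0 + 5 = 5  → 5 < 23, loop
  ADD #2: R3 = 5 + 5 = 10  → 10 < 23, loop
  ADD #3: R3 = 10 + 5 = 15  → 15 < 23, loop
  ADD #4: R3 = 15 + 5 = 20  → 20 < 23, loop
  ADD #5: R3 = 20 + 5 = 25  → 25 >= 23, exit
Total ADD instructions: 5

5


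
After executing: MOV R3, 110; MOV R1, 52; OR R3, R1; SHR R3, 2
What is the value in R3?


Register state trace:
  MOV R3, 110  → R3 = 110 (0b01101110)
  MOV R1, 52  → R1 = 52 (0b00110100)
  OR R3, R1  → R3 = 110 OR 52 = 126 (0b01111110)
  SHR R3, 2  → R3 = 126 >> 2 = 31
Final: R3 = 31

31


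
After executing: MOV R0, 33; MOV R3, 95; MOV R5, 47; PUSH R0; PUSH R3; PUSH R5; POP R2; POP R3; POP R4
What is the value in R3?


Stack trace (top is rightmost):
  MOV R0, 33  → R0 = 33
  MOV R3, 95  → R3 = 95
  MOV R5, 47  → R5 = 47
  PUSH R0  → stack: [33]
  PUSH R3  → stack: [33, 95]
  PUSH R5  → stack: [33, 95, 47]
  POP R2  → R2 = 47, stack: [33, 95]
  POP R3  → R3 = 95, stack: [33]
  POP R4  → R4 = 33, stack: []
Final: R3 = 95

95


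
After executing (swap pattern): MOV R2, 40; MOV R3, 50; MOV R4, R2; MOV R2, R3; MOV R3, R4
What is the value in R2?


Register state trace (swap pattern):
  MOV R2, 40  → R2 = 40
  MOV R3, 50  → R3 = 50
  MOV R4, R2  → R4 = 40  (save R2)
  MOV R2, R3  → R2 = 50  (R2 gets R3's value)
  MOV R3, R4  → R3 = 40  (R3 gets saved value)
Final: R2 = 50

50


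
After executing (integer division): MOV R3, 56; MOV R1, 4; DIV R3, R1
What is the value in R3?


Register state trace:
  MOV R3, 56  → R3 = 56
  MOV R1, 4  → R1 = 4
  DIV R3, R1  → R3 = 56 // 4 = 14
Final: R3 = 14

14


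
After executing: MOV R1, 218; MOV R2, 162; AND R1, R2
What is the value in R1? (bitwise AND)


Register state trace:
  MOV R1, 218  → R1 = 218 (0b11011010)
  MOV R2, 162  → R2 = 162 (0b10100010)
  AND R1, R2  → R1 = 218 AND 162 = 130 (0b10000010)
Final: R1 = 130

130


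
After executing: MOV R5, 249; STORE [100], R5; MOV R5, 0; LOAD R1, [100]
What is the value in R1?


Register and memory trace:
  MOV R5, 249  → R5 = 249
  STORE [100], R5  → mem[100] = 249
  MOV R5, 0  → R5 = 0
  LOAD R1, [100]  → R1 = mem[100] = 249
Final: R1 = 249

249


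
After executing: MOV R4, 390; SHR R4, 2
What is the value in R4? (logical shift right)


Register state trace:
  MOV R4, 390  → R4 = 390
  SHR R4, 2  → R4 = 390 >> 2 = 390 // 2^2 = 97
Final: R4 = 97

97


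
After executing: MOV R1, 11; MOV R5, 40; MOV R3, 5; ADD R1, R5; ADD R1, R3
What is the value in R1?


Register state trace:
  MOV R1, 11  → R1 = 11
  MOV R5, 40  → R5 = 40
  MOV R3, 5  → R3 = 5
  ADD R1, R5  → R1 = 11 + 40 = 51
  ADD R1, R3  → R1 = 51 + 5 = 56
Final: R1 = 56

56


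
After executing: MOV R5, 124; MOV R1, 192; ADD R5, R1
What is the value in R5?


Register state trace:
  MOV R5, 124  → R5 = 124
  MOV R1, 192  → R1 = 192
  ADD R5, R1  → R5 = 124 + 192 = 316
Final: R5 = 316

316


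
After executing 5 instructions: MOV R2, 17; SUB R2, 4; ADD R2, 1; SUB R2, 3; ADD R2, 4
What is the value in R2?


Register state trace:
  MOV R2, 17  → R2 = 17
  SUB R2, 4  → R2 = 17 - 4 = 13
  ADD R2, 1  → R2 = 13 + 1 = 14
  SUB R2, 3  → R2 = 14 - 3 = 11
  ADD R2, 4  → R2 = 11 + 4 = 15
Final: R2 = 15

15


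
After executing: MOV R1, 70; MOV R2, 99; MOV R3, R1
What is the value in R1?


Register state trace:
  MOV R1, 70  → R1 = 70
  MOV R2, 99  → R2 = 99
  MOV R3, R1  → R3 = 70
Final: R1 = 70

70


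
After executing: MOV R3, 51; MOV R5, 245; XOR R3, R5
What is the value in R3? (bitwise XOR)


Register state trace:
  MOV R3, 51  → R3 = 51 (0b00110011)
  MOV R5, 245  → R5 = 245 (0b11110101)
  XOR R3, R5  → R3 = 51 XOR 245 = 198 (0b11000110)
Final: R3 = 198

198


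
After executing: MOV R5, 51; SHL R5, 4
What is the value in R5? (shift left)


Register state trace:
  MOV R5, 51  → R5 = 51
  SHL R5, 4  → R5 = 51 << 4 = 51 * 2^4 = 816
Final: R5 = 816

816


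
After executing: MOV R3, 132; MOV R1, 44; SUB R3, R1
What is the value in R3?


Register state trace:
  MOV R3, 132  → R3 = 132
  MOV R1, 44  → R1 = 44
  SUB R3, R1  → R3 = 132 - 44 = 88
Final: R3 = 88

88


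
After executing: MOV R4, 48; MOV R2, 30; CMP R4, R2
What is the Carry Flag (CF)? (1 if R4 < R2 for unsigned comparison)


Register state trace:
  MOV R4, 48  → R4 = 48
  MOV R2, 30  → R2 = 30
  CMP R4, R2  → unsigned 48 - 30: no borrow
  48 >= 30, so CF = 0
CF = 0

0


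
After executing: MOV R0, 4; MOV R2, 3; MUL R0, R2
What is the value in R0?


Register state trace:
  MOV R0, 4  → R0 = 4
  MOV R2, 3  → R2 = 3
  MUL R0, R2  → R0 = 4 * 3 = 12
Final: R0 = 12

12


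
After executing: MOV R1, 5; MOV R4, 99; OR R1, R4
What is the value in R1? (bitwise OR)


Register state trace:
  MOV R1, 5  → R1 = 5 (0b00000101)
  MOV R4, 99  → R4 = 99 (0b01100011)
  OR R1, R4   → R1 = 5 OR 99 = 103 (0b01100111)
Final: R1 = 103

103


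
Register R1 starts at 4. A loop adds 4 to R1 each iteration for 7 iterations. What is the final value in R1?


Starting value: R1 = 4
  Iter 1: R1 = 4 + 4 = 8
  Iter 2: R1 = 8 + 4 = 12
  Iter 3: R1 = 12 + 4 = 16
  Iter 4: R1 = 16 + 4 = 20
  Iter 5: R1 = 20 + 4 = 24
  Iter 6: R1 = 24 + 4 = 28
  Iter 7: R1 = 28 + 4 = 32
Final: R1 = 32

32


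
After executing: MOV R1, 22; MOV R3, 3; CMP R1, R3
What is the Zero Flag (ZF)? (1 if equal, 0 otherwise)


Register state trace:
  MOV R1, 22  → R1 = 22
  MOV R3, 3  → R3 = 3
  CMP R1, R3  → computes 22 - 3 = 19
  Result is nonzero, so values are not equal
ZF = 0

0


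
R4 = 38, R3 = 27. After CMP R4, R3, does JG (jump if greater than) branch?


Trace:
  R4 = 38, R3 = 27
  CMP R4, R3  → compares 38 vs 27
  JG checks: is 38 greater than 27?
  38 > 27, so condition is true
Branch taken: Yes

Yes


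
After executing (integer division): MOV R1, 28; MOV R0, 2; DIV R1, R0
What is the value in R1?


Register state trace:
  MOV R1, 28  → R1 = 28
  MOV R0, 2  → R0 = 2
  DIV R1, R0  → R1 = 28 // 2 = 14
Final: R1 = 14

14


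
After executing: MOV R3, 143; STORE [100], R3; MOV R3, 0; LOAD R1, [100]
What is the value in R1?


Register and memory trace:
  MOV R3, 143  → R3 = 143
  STORE [100], R3  → mem[100] = 143
  MOV R3, 0  → R3 = 0
  LOAD R1, [100]  → R1 = mem[100] = 143
Final: R1 = 143

143


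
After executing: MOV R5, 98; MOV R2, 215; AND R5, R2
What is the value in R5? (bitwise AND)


Register state trace:
  MOV R5, 98  → R5 = 98 (0b01100010)
  MOV R2, 215  → R2 = 215 (0b11010111)
  AND R5, R2  → R5 = 98 AND 215 = 66 (0b01000010)
Final: R5 = 66

66


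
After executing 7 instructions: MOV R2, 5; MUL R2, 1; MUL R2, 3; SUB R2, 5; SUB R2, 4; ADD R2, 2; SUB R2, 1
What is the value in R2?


Register state trace:
  MOV R2, 5  → R2 = 5
  MUL R2, 1  → R2 = 5 * 1 = 5
  MUL R2, 3  → R2 = 5 * 3 = 15
  SUB R2, 5  → R2 = 15 - 5 = 10
  SUB R2, 4  → R2 = 10 - 4 = 6
  ADD R2, 2  → R2 = 6 + 2 = 8
  SUB R2, 1  → R2 = 8 - 1 = 7
Final: R2 = 7

7


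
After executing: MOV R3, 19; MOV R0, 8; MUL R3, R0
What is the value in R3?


Register state trace:
  MOV R3, 19  → R3 = 19
  MOV R0, 8  → R0 = 8
  MUL R3, R0  → R3 = 19 * 8 = 152
Final: R3 = 152

152


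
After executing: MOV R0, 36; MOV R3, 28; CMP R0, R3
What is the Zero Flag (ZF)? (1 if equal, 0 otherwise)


Register state trace:
  MOV R0, 36  → R0 = 36
  MOV R3, 28  → R3 = 28
  CMP R0, R3  → computes 36 - 28 = 8
  Result is nonzero, so values are not equal
ZF = 0

0


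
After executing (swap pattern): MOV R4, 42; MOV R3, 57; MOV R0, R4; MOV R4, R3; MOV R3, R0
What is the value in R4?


Register state trace (swap pattern):
  MOV R4, 42  → R4 = 42
  MOV R3, 57  → R3 = 57
  MOV R0, R4  → R0 = 42  (save R4)
  MOV R4, R3  → R4 = 57  (R4 gets R3's value)
  MOV R3, R0  → R3 = 42  (R3 gets saved value)
Final: R4 = 57

57


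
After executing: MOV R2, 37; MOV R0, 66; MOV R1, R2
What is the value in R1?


Register state trace:
  MOV R2, 37  → R2 = 37
  MOV R0, 66  → R0 = 66
  MOV R1, R2  → R1 = 37
Final: R1 = 37

37


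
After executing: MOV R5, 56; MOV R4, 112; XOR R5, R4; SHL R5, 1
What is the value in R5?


Register state trace:
  MOV R5, 56  → R5 = 56 (0b00111000)
  MOV R4, 112  → R4 = 112 (0b01110000)
  XOR R5, R4  → R5 = 56 XOR 112 = 72 (0b01001000)
  SHL R5, 1  → R5 = 72 << 1 = 144
Final: R5 = 144

144


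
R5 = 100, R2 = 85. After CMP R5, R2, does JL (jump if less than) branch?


Trace:
  R5 = 100, R2 = 85
  CMP R5, R2  → compares 100 vs 85
  JL checks: is 100 less than 85?
  100 > 85, so condition is false
Branch taken: No

No


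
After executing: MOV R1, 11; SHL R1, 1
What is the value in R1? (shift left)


Register state trace:
  MOV R1, 11  → R1 = 11
  SHL R1, 1  → R1 = 11 << 1 = 11 * 2^1 = 22
Final: R1 = 22

22


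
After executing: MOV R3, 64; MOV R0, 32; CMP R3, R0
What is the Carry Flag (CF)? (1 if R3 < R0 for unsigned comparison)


Register state trace:
  MOV R3, 64  → R3 = 64
  MOV R0, 32  → R0 = 32
  CMP R3, R0  → unsigned 64 - 32: no borrow
  64 >= 32, so CF = 0
CF = 0

0


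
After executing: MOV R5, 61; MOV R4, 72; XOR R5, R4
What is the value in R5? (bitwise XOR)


Register state trace:
  MOV R5, 61  → R5 = 61 (0b00111101)
  MOV R4, 72  → R4 = 72 (0b01001000)
  XOR R5, R4  → R5 = 61 XOR 72 = 117 (0b01110101)
Final: R5 = 117

117


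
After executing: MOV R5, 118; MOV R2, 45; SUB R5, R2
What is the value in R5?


Register state trace:
  MOV R5, 118  → R5 = 118
  MOV R2, 45  → R2 = 45
  SUB R5, R2  → R5 = 118 - 45 = 73
Final: R5 = 73

73


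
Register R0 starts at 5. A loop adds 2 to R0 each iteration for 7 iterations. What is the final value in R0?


Starting value: R0 = 5
  Iter 1: R0 = 5 + 2 = 7
  Iter 2: R0 = 7 + 2 = 9
  Iter 3: R0 = 9 + 2 = 11
  Iter 4: R0 = 11 + 2 = 13
  Iter 5: R0 = 13 + 2 = 15
  Iter 6: R0 = 15 + 2 = 17
  Iter 7: R0 = 17 + 2 = 19
Final: R0 = 19

19


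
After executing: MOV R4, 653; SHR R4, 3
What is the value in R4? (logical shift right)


Register state trace:
  MOV R4, 653  → R4 = 653
  SHR R4, 3  → R4 = 653 >> 3 = 653 // 2^3 = 81
Final: R4 = 81

81


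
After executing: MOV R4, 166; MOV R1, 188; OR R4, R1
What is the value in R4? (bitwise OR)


Register state trace:
  MOV R4, 166  → R4 = 166 (0b10100110)
  MOV R1, 188  → R1 = 188 (0b10111100)
  OR R4, R1   → R4 = 166 OR 188 = 190 (0b10111110)
Final: R4 = 190

190


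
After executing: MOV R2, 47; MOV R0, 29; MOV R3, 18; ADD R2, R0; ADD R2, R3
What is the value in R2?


Register state trace:
  MOV R2, 47  → R2 = 47
  MOV R0, 29  → R0 = 29
  MOV R3, 18  → R3 = 18
  ADD R2, R0  → R2 = 47 + 29 = 76
  ADD R2, R3  → R2 = 76 + 18 = 94
Final: R2 = 94

94


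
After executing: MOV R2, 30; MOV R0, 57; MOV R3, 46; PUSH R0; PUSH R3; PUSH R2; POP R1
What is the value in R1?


Stack trace (top is rightmost):
  MOV R2, 30  → R2 = 30
  MOV R0, 57  → R0 = 57
  MOV R3, 46  → R3 = 46
  PUSH R0  → stack: [57]
  PUSH R3  → stack: [57, 46]
  PUSH R2  → stack: [57, 46, 30]
  POP R1  → R1 = 30, stack: [57, 46]
Final: R1 = 30

30


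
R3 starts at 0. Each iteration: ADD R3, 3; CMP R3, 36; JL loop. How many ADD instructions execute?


Loop trace (R3 starts at 0, target 36, step 3):
  ADD #1: R3 = 0 + 3 = 3  → 3 < 36, loop
  ADD #2: R3 = 3 + 3 = 6  → 6 < 36, loop
  ADD #3: R3 = 6 + 3 = 9  → 9 < 36, loop
  ADD #4: R3 = 9 + 3 = 12  → 12 < 36, loop
  ADD #5: R3 = 12 + 3 = 15  → 15 < 36, loop
  ADD #6: R3 = 15 + 3 = 18  → 18 < 36, loop
  ADD #7: R3 = 18 + 3 = 21  → 21 < 36, loop
  ADD #8: R3 = 21 + 3 = 24  → 24 < 36, loop
  ADD #9: R3 = 24 + 3 = 27  → 27 < 36, loop
  ADD #10: R3 = 27 + 3 = 30  → 30 < 36, loop
  ADD #11: R3 = 30 + 3 = 33  → 33 < 36, loop
  ADD #12: R3 = 33 + 3 = 36  → 36 >= 36, exit
Total ADD instructions: 12

12


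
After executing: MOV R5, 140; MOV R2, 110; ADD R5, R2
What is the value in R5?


Register state trace:
  MOV R5, 140  → R5 = 140
  MOV R2, 110  → R2 = 110
  ADD R5, R2  → R5 = 140 + 110 = 250
Final: R5 = 250

250


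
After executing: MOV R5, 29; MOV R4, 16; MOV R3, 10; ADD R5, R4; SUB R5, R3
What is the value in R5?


Register state trace:
  MOV R5, 29  → R5 = 29
  MOV R4, 16  → R4 = 16
  MOV R3, 10  → R3 = 10
  ADD R5, R4  → R5 = 29 + 16 = 45
  SUB R5, R3  → R5 = 45 - 10 = 35
Final: R5 = 35

35


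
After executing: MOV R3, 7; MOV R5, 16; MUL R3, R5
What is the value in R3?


Register state trace:
  MOV R3, 7  → R3 = 7
  MOV R5, 16  → R5 = 16
  MUL R3, R5  → R3 = 7 * 16 = 112
Final: R3 = 112

112
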